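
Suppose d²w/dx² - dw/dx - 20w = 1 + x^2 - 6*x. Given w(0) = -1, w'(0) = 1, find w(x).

w = -281/4000 - 42*exp(5*x)/125 - 19*exp(-4*x)/32 - x**2/20 + 61*x/200

Characteristic equation r² - r - 20 = 0 factors as (r + 4)(r - 5) = 0, so r = -4, 5.
Hence w_h = C1*exp(-4*x) + C2*exp(5*x).
For the particular solution try w_p = A0 + A1*x + A2*x^2. Substituting and matching coefficients of each power of x gives A0 = -281/4000, A1 = 61/200, A2 = -1/20, so w_p = -281/4000 - x^2/20 + 61*x/200.
General solution: w = -281/4000 - x^2/20 + 61*x/200 + C1*exp(-4*x) + C2*exp(5*x).
Apply the initial conditions: w(0) = -281/4000 + C1 + C2 = -1 and w'(0) = 61/200 - 4*C1 + 5*C2 = 1. Solving gives C1 = -19/32, C2 = -42/125.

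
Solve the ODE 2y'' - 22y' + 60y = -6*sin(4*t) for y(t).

y = -33*cos(4*t)/533 - 21*sin(4*t)/1066 + C1*exp(6*t) + C2*exp(5*t)

Divide through by 2: y'' - 11y' + 30y = -3*sin(4*t).
Characteristic equation r² - 11r + 30 = 0 factors as (r - 6)(r - 5) = 0, so r = 6, 5.
Hence y_h = C1*exp(6*t) + C2*exp(5*t).
Try y_p = A*cos(4*t) + B*sin(4*t). Substituting and equating the coefficients of cos(4t) and sin(4t) gives A = -33/533, B = -21/1066, so y_p = -33*cos(4*t)/533 - 21*sin(4*t)/1066.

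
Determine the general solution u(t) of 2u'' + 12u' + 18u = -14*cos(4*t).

Divide through by 2: u'' + 6u' + 9u = -7*cos(4*t).
Characteristic equation r² + 6r + 9 = 0 has discriminant (6)² - 4·(9) = 0, so r = -3 is a repeated root.
Hence u_h = (C1 + C2*t)*exp(-3*t).
Try u_p = A*cos(4*t) + B*sin(4*t). Substituting and equating the coefficients of cos(4t) and sin(4t) gives A = 49/625, B = -168/625, so u_p = -168*sin(4*t)/625 + 49*cos(4*t)/625.

u = -168*sin(4*t)/625 + 49*cos(4*t)/625 + C1*exp(-3*t) + C2*t*exp(-3*t)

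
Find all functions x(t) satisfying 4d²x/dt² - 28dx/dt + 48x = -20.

Divide through by 4: x'' - 7x' + 12x = -5.
Characteristic equation r² - 7r + 12 = 0 factors as (r - 4)(r - 3) = 0, so r = 4, 3.
Hence x_h = C1*exp(4*t) + C2*exp(3*t).
For the particular solution try x_p = A0. Substituting and matching coefficients of each power of t gives A0 = -5/12, so x_p = -5/12.

x = -5/12 + C1*exp(4*t) + C2*exp(3*t)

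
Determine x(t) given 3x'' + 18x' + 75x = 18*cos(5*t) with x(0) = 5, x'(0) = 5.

Divide through by 3: x'' + 6x' + 25x = 6*cos(5*t).
Characteristic equation r² + 6r + 25 = 0 has discriminant (6)² - 4·(25) = -64 < 0, so r = -3 ± 4i.
Hence x_h = C1*cos(4*t)*exp(-3*t) + C2*exp(-3*t)*sin(4*t).
Try x_p = A*cos(5*t) + B*sin(5*t). Substituting and equating the coefficients of cos(5t) and sin(5t) gives A = 0, B = 1/5, so x_p = sin(5*t)/5.
General solution: x = sin(5*t)/5 + C1*cos(4*t)*exp(-3*t) + C2*exp(-3*t)*sin(4*t).
Apply the initial conditions: x(0) = C1 = 5 and x'(0) = 1 - 3*C1 + 4*C2 = 5. Solving gives C1 = 5, C2 = 19/4.

x = sin(5*t)/5 + 5*cos(4*t)*exp(-3*t) + 19*exp(-3*t)*sin(4*t)/4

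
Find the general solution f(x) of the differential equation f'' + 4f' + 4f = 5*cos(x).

Characteristic equation r² + 4r + 4 = 0 has discriminant (4)² - 4·(4) = 0, so r = -2 is a repeated root.
Hence f_h = (C1 + C2*x)*exp(-2*x).
Try f_p = A*cos(x) + B*sin(x). Substituting and equating the coefficients of cos(x) and sin(x) gives A = 3/5, B = 4/5, so f_p = 3*cos(x)/5 + 4*sin(x)/5.

f = 3*cos(x)/5 + 4*sin(x)/5 + C1*exp(-2*x) + C2*x*exp(-2*x)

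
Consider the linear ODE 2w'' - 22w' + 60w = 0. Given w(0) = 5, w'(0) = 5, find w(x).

Divide through by 2: w'' - 11w' + 30w = 0.
Characteristic equation r² - 11r + 30 = 0 factors as (r - 6)(r - 5) = 0, so r = 6, 5.
Hence w_h = C1*exp(6*x) + C2*exp(5*x).
Apply the initial conditions: w(0) = C1 + C2 = 5 and w'(0) = 5*C2 + 6*C1 = 5. Solving gives C1 = -20, C2 = 25.

w = -20*exp(6*x) + 25*exp(5*x)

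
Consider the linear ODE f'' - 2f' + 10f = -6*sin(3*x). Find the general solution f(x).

f = -36*cos(3*x)/37 - 6*sin(3*x)/37 + C1*cos(3*x)*exp(x) + C2*exp(x)*sin(3*x)

Characteristic equation r² - 2r + 10 = 0 has discriminant (-2)² - 4·(10) = -36 < 0, so r = 1 ± 3i.
Hence f_h = C1*cos(3*x)*exp(x) + C2*exp(x)*sin(3*x).
Try f_p = A*cos(3*x) + B*sin(3*x). Substituting and equating the coefficients of cos(3x) and sin(3x) gives A = -36/37, B = -6/37, so f_p = -36*cos(3*x)/37 - 6*sin(3*x)/37.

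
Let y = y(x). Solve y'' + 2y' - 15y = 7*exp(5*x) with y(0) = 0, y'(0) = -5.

y = -17*exp(3*x)/16 + 7*exp(5*x)/20 + 57*exp(-5*x)/80

Characteristic equation r² + 2r - 15 = 0 factors as (r + 5)(r - 3) = 0, so r = -5, 3.
Hence y_h = C1*exp(-5*x) + C2*exp(3*x).
Try y_p = A*exp(5*x). Substituting into the equation and dividing by exp(5*x) gives A = 7/20, so y_p = 7*exp(5*x)/20.
General solution: y = 7*exp(5*x)/20 + C1*exp(-5*x) + C2*exp(3*x).
Apply the initial conditions: y(0) = 7/20 + C1 + C2 = 0 and y'(0) = 7/4 - 5*C1 + 3*C2 = -5. Solving gives C1 = 57/80, C2 = -17/16.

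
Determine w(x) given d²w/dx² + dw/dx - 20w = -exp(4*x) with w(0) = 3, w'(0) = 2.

w = 89*exp(-5*x)/81 + 154*exp(4*x)/81 - x*exp(4*x)/9

Characteristic equation r² + r - 20 = 0 factors as (r - 4)(r + 5) = 0, so r = 4, -5.
Hence w_h = C1*exp(4*x) + C2*exp(-5*x).
Since exp(4*x) solves the homogeneous equation (r = 4 is a root of multiplicity 1), multiply the trial by x. Try w_p = A*x*exp(4*x). Substituting into the equation and dividing by exp(4*x) gives A = -1/9, so w_p = -x*exp(4*x)/9.
General solution: w = C1*exp(4*x) + C2*exp(-5*x) - x*exp(4*x)/9.
Apply the initial conditions: w(0) = C1 + C2 = 3 and w'(0) = -1/9 - 5*C2 + 4*C1 = 2. Solving gives C1 = 154/81, C2 = 89/81.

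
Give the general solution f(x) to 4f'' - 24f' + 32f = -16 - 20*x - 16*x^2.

Divide through by 4: f'' - 6f' + 8f = -4 - 5*x - 4*x^2.
Characteristic equation r² - 6r + 8 = 0 factors as (r - 2)(r - 4) = 0, so r = 2, 4.
Hence f_h = C1*exp(2*x) + C2*exp(4*x).
For the particular solution try f_p = A0 + A1*x + A2*x^2. Substituting and matching coefficients of each power of x gives A0 = -45/32, A1 = -11/8, A2 = -1/2, so f_p = -45/32 - 11*x/8 - x^2/2.

f = -45/32 - 11*x/8 - x**2/2 + C1*exp(2*x) + C2*exp(4*x)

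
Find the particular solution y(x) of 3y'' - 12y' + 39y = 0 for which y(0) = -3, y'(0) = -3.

Divide through by 3: y'' - 4y' + 13y = 0.
Characteristic equation r² - 4r + 13 = 0 has discriminant (-4)² - 4·(13) = -36 < 0, so r = 2 ± 3i.
Hence y_h = C1*cos(3*x)*exp(2*x) + C2*exp(2*x)*sin(3*x).
Apply the initial conditions: y(0) = C1 = -3 and y'(0) = 2*C1 + 3*C2 = -3. Solving gives C1 = -3, C2 = 1.

y = exp(2*x)*sin(3*x) - 3*cos(3*x)*exp(2*x)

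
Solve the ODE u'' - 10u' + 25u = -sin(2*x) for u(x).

u = -21*sin(2*x)/841 - 20*cos(2*x)/841 + C1*exp(5*x) + C2*x*exp(5*x)

Characteristic equation r² - 10r + 25 = 0 has discriminant (-10)² - 4·(25) = 0, so r = 5 is a repeated root.
Hence u_h = (C1 + C2*x)*exp(5*x).
Try u_p = A*cos(2*x) + B*sin(2*x). Substituting and equating the coefficients of cos(2x) and sin(2x) gives A = -20/841, B = -21/841, so u_p = -21*sin(2*x)/841 - 20*cos(2*x)/841.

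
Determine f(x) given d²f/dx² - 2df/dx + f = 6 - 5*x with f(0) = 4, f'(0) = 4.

f = -4 - 5*x + 8*exp(x) + x*exp(x)

Characteristic equation r² - 2r + 1 = 0 has discriminant (-2)² - 4·(1) = 0, so r = 1 is a repeated root.
Hence f_h = (C1 + C2*x)*exp(x).
For the particular solution try f_p = A0 + A1*x. Substituting and matching coefficients of each power of x gives A0 = -4, A1 = -5, so f_p = -4 - 5*x.
General solution: f = -4 - 5*x + C1*exp(x) + C2*x*exp(x).
Apply the initial conditions: f(0) = -4 + C1 = 4 and f'(0) = -5 + C1 + C2 = 4. Solving gives C1 = 8, C2 = 1.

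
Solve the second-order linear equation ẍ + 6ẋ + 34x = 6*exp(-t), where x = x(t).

x = 6*exp(-t)/29 + C1*cos(5*t)*exp(-3*t) + C2*exp(-3*t)*sin(5*t)

Characteristic equation r² + 6r + 34 = 0 has discriminant (6)² - 4·(34) = -100 < 0, so r = -3 ± 5i.
Hence x_h = C1*cos(5*t)*exp(-3*t) + C2*exp(-3*t)*sin(5*t).
Try x_p = A*exp(-t). Substituting into the equation and dividing by exp(-t) gives A = 6/29, so x_p = 6*exp(-t)/29.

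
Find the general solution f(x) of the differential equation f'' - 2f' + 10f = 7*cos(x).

f = -14*sin(x)/85 + 63*cos(x)/85 + C1*cos(3*x)*exp(x) + C2*exp(x)*sin(3*x)

Characteristic equation r² - 2r + 10 = 0 has discriminant (-2)² - 4·(10) = -36 < 0, so r = 1 ± 3i.
Hence f_h = C1*cos(3*x)*exp(x) + C2*exp(x)*sin(3*x).
Try f_p = A*cos(x) + B*sin(x). Substituting and equating the coefficients of cos(x) and sin(x) gives A = 63/85, B = -14/85, so f_p = -14*sin(x)/85 + 63*cos(x)/85.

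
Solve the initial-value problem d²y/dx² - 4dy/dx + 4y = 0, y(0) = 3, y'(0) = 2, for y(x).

y = 3*exp(2*x) - 4*x*exp(2*x)

Characteristic equation r² - 4r + 4 = 0 has discriminant (-4)² - 4·(4) = 0, so r = 2 is a repeated root.
Hence y_h = (C1 + C2*x)*exp(2*x).
Apply the initial conditions: y(0) = C1 = 3 and y'(0) = C2 + 2*C1 = 2. Solving gives C1 = 3, C2 = -4.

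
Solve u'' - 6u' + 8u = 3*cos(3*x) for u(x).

u = -54*sin(3*x)/325 - 3*cos(3*x)/325 + C1*exp(4*x) + C2*exp(2*x)

Characteristic equation r² - 6r + 8 = 0 factors as (r - 4)(r - 2) = 0, so r = 4, 2.
Hence u_h = C1*exp(4*x) + C2*exp(2*x).
Try u_p = A*cos(3*x) + B*sin(3*x). Substituting and equating the coefficients of cos(3x) and sin(3x) gives A = -3/325, B = -54/325, so u_p = -54*sin(3*x)/325 - 3*cos(3*x)/325.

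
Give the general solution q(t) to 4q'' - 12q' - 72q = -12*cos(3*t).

Divide through by 4: q'' - 3q' - 18q = -3*cos(3*t).
Characteristic equation r² - 3r - 18 = 0 factors as (r + 3)(r - 6) = 0, so r = -3, 6.
Hence q_h = C1*exp(-3*t) + C2*exp(6*t).
Try q_p = A*cos(3*t) + B*sin(3*t). Substituting and equating the coefficients of cos(3t) and sin(3t) gives A = 1/10, B = 1/30, so q_p = cos(3*t)/10 + sin(3*t)/30.

q = cos(3*t)/10 + sin(3*t)/30 + C1*exp(-3*t) + C2*exp(6*t)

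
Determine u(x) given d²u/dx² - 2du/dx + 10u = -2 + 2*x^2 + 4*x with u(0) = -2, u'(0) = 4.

u = -18/125 + x**2/5 + 12*x/25 - 232*cos(3*x)*exp(x)/125 + 224*exp(x)*sin(3*x)/125

Characteristic equation r² - 2r + 10 = 0 has discriminant (-2)² - 4·(10) = -36 < 0, so r = 1 ± 3i.
Hence u_h = C1*cos(3*x)*exp(x) + C2*exp(x)*sin(3*x).
For the particular solution try u_p = A0 + A1*x + A2*x^2. Substituting and matching coefficients of each power of x gives A0 = -18/125, A1 = 12/25, A2 = 1/5, so u_p = -18/125 + x^2/5 + 12*x/25.
General solution: u = -18/125 + x^2/5 + 12*x/25 + C1*cos(3*x)*exp(x) + C2*exp(x)*sin(3*x).
Apply the initial conditions: u(0) = -18/125 + C1 = -2 and u'(0) = 12/25 + C1 + 3*C2 = 4. Solving gives C1 = -232/125, C2 = 224/125.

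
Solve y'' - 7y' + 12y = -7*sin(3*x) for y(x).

Characteristic equation r² - 7r + 12 = 0 factors as (r - 3)(r - 4) = 0, so r = 3, 4.
Hence y_h = C1*exp(3*x) + C2*exp(4*x).
Try y_p = A*cos(3*x) + B*sin(3*x). Substituting and equating the coefficients of cos(3x) and sin(3x) gives A = -49/150, B = -7/150, so y_p = -49*cos(3*x)/150 - 7*sin(3*x)/150.

y = -49*cos(3*x)/150 - 7*sin(3*x)/150 + C1*exp(3*x) + C2*exp(4*x)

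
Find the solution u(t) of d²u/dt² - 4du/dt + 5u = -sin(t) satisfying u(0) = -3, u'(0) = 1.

Characteristic equation r² - 4r + 5 = 0 has discriminant (-4)² - 4·(5) = -4 < 0, so r = 2 ± i.
Hence u_h = C1*cos(t)*exp(2*t) + C2*exp(2*t)*sin(t).
Try u_p = A*cos(t) + B*sin(t). Substituting and equating the coefficients of cos(t) and sin(t) gives A = -1/8, B = -1/8, so u_p = -cos(t)/8 - sin(t)/8.
General solution: u = -cos(t)/8 - sin(t)/8 + C1*cos(t)*exp(2*t) + C2*exp(2*t)*sin(t).
Apply the initial conditions: u(0) = -1/8 + C1 = -3 and u'(0) = -1/8 + C2 + 2*C1 = 1. Solving gives C1 = -23/8, C2 = 55/8.

u = -cos(t)/8 - sin(t)/8 - 23*cos(t)*exp(2*t)/8 + 55*exp(2*t)*sin(t)/8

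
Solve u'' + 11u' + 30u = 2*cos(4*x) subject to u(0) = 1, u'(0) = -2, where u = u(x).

Characteristic equation r² + 11r + 30 = 0 factors as (r + 6)(r + 5) = 0, so r = -6, -5.
Hence u_h = C1*exp(-6*x) + C2*exp(-5*x).
Try u_p = A*cos(4*x) + B*sin(4*x). Substituting and equating the coefficients of cos(4x) and sin(4x) gives A = 7/533, B = 22/533, so u_p = 7*cos(4*x)/533 + 22*sin(4*x)/533.
General solution: u = 7*cos(4*x)/533 + 22*sin(4*x)/533 + C1*exp(-6*x) + C2*exp(-5*x).
Apply the initial conditions: u(0) = 7/533 + C1 + C2 = 1 and u'(0) = 88/533 - 6*C1 - 5*C2 = -2. Solving gives C1 = -36/13, C2 = 154/41.

u = -36*exp(-6*x)/13 + 7*cos(4*x)/533 + 22*sin(4*x)/533 + 154*exp(-5*x)/41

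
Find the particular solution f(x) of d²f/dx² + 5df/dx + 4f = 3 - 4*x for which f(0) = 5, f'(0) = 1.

Characteristic equation r² + 5r + 4 = 0 factors as (r + 4)(r + 1) = 0, so r = -4, -1.
Hence f_h = C1*exp(-4*x) + C2*exp(-x).
For the particular solution try f_p = A0 + A1*x. Substituting and matching coefficients of each power of x gives A0 = 2, A1 = -1, so f_p = 2 - x.
General solution: f = 2 - x + C1*exp(-4*x) + C2*exp(-x).
Apply the initial conditions: f(0) = 2 + C1 + C2 = 5 and f'(0) = -1 - C2 - 4*C1 = 1. Solving gives C1 = -5/3, C2 = 14/3.

f = 2 - x - 5*exp(-4*x)/3 + 14*exp(-x)/3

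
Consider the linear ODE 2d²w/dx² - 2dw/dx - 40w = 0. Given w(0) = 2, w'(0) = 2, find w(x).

Divide through by 2: w'' - w' - 20w = 0.
Characteristic equation r² - r - 20 = 0 factors as (r + 4)(r - 5) = 0, so r = -4, 5.
Hence w_h = C1*exp(-4*x) + C2*exp(5*x).
Apply the initial conditions: w(0) = C1 + C2 = 2 and w'(0) = -4*C1 + 5*C2 = 2. Solving gives C1 = 8/9, C2 = 10/9.

w = 8*exp(-4*x)/9 + 10*exp(5*x)/9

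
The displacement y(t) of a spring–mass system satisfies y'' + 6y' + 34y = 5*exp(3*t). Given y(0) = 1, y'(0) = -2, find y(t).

y = 5*exp(3*t)/61 + 31*exp(-3*t)*sin(5*t)/305 + 56*cos(5*t)*exp(-3*t)/61

Characteristic equation r² + 6r + 34 = 0 has discriminant (6)² - 4·(34) = -100 < 0, so r = -3 ± 5i.
Hence y_h = C1*cos(5*t)*exp(-3*t) + C2*exp(-3*t)*sin(5*t).
Try y_p = A*exp(3*t). Substituting into the equation and dividing by exp(3*t) gives A = 5/61, so y_p = 5*exp(3*t)/61.
General solution: y = 5*exp(3*t)/61 + C1*cos(5*t)*exp(-3*t) + C2*exp(-3*t)*sin(5*t).
Apply the initial conditions: y(0) = 5/61 + C1 = 1 and y'(0) = 15/61 - 3*C1 + 5*C2 = -2. Solving gives C1 = 56/61, C2 = 31/305.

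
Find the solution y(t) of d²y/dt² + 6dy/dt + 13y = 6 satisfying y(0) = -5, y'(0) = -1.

y = 6/13 - 113*exp(-3*t)*sin(2*t)/13 - 71*cos(2*t)*exp(-3*t)/13

Characteristic equation r² + 6r + 13 = 0 has discriminant (6)² - 4·(13) = -16 < 0, so r = -3 ± 2i.
Hence y_h = C1*cos(2*t)*exp(-3*t) + C2*exp(-3*t)*sin(2*t).
For the particular solution try y_p = A0. Substituting and matching coefficients of each power of t gives A0 = 6/13, so y_p = 6/13.
General solution: y = 6/13 + C1*cos(2*t)*exp(-3*t) + C2*exp(-3*t)*sin(2*t).
Apply the initial conditions: y(0) = 6/13 + C1 = -5 and y'(0) = -3*C1 + 2*C2 = -1. Solving gives C1 = -71/13, C2 = -113/13.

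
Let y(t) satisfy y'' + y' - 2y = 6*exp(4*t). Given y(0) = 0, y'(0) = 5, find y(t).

y = -4*exp(-2*t)/3 + exp(4*t)/3 + exp(t)

Characteristic equation r² + r - 2 = 0 factors as (r + 2)(r - 1) = 0, so r = -2, 1.
Hence y_h = C1*exp(-2*t) + C2*exp(t).
Try y_p = A*exp(4*t). Substituting into the equation and dividing by exp(4*t) gives A = 1/3, so y_p = exp(4*t)/3.
General solution: y = exp(4*t)/3 + C1*exp(-2*t) + C2*exp(t).
Apply the initial conditions: y(0) = 1/3 + C1 + C2 = 0 and y'(0) = 4/3 + C2 - 2*C1 = 5. Solving gives C1 = -4/3, C2 = 1.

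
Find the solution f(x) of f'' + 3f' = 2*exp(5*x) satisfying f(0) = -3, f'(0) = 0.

f = -47/15 + exp(-3*x)/12 + exp(5*x)/20

Characteristic equation r² + 3r = 0 factors as (r + 3)r = 0, so r = -3, 0.
Hence f_h = C1*exp(-3*x) + C2.
Try f_p = A*exp(5*x). Substituting into the equation and dividing by exp(5*x) gives A = 1/20, so f_p = exp(5*x)/20.
General solution: f = C2 + exp(5*x)/20 + C1*exp(-3*x).
Apply the initial conditions: f(0) = 1/20 + C1 + C2 = -3 and f'(0) = 1/4 - 3*C1 = 0. Solving gives C1 = 1/12, C2 = -47/15.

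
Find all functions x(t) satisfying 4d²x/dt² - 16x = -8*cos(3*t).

Divide through by 4: x'' - 4x = -2*cos(3*t).
Characteristic equation r² - 4 = 0 factors as (r + 2)(r - 2) = 0, so r = -2, 2.
Hence x_h = C1*exp(-2*t) + C2*exp(2*t).
Try x_p = A*cos(3*t) + B*sin(3*t). Substituting and equating the coefficients of cos(3t) and sin(3t) gives A = 2/13, B = 0, so x_p = 2*cos(3*t)/13.

x = 2*cos(3*t)/13 + C1*exp(-2*t) + C2*exp(2*t)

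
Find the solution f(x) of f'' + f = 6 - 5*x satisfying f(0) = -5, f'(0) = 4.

f = 6 - 11*cos(x) - 5*x + 9*sin(x)

Characteristic equation r² + 1 = 0 has discriminant (0)² - 4·(1) = -4 < 0, so r = ± i.
Hence f_h = C1*cos(x) + C2*sin(x).
For the particular solution try f_p = A0 + A1*x. Substituting and matching coefficients of each power of x gives A0 = 6, A1 = -5, so f_p = 6 - 5*x.
General solution: f = 6 - 5*x + C1*cos(x) + C2*sin(x).
Apply the initial conditions: f(0) = 6 + C1 = -5 and f'(0) = -5 + C2 = 4. Solving gives C1 = -11, C2 = 9.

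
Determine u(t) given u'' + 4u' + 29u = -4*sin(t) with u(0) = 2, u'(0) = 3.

Characteristic equation r² + 4r + 29 = 0 has discriminant (4)² - 4·(29) = -100 < 0, so r = -2 ± 5i.
Hence u_h = C1*cos(5*t)*exp(-2*t) + C2*exp(-2*t)*sin(5*t).
Try u_p = A*cos(t) + B*sin(t). Substituting and equating the coefficients of cos(t) and sin(t) gives A = 1/50, B = -7/50, so u_p = -7*sin(t)/50 + cos(t)/50.
General solution: u = -7*sin(t)/50 + cos(t)/50 + C1*cos(5*t)*exp(-2*t) + C2*exp(-2*t)*sin(5*t).
Apply the initial conditions: u(0) = 1/50 + C1 = 2 and u'(0) = -7/50 - 2*C1 + 5*C2 = 3. Solving gives C1 = 99/50, C2 = 71/50.

u = -7*sin(t)/50 + cos(t)/50 + 71*exp(-2*t)*sin(5*t)/50 + 99*cos(5*t)*exp(-2*t)/50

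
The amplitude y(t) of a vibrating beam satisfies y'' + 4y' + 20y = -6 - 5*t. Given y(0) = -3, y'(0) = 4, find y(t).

y = -1/4 - t/4 - 11*cos(4*t)*exp(-2*t)/4 - 5*exp(-2*t)*sin(4*t)/16

Characteristic equation r² + 4r + 20 = 0 has discriminant (4)² - 4·(20) = -64 < 0, so r = -2 ± 4i.
Hence y_h = C1*cos(4*t)*exp(-2*t) + C2*exp(-2*t)*sin(4*t).
For the particular solution try y_p = A0 + A1*t. Substituting and matching coefficients of each power of t gives A0 = -1/4, A1 = -1/4, so y_p = -1/4 - t/4.
General solution: y = -1/4 - t/4 + C1*cos(4*t)*exp(-2*t) + C2*exp(-2*t)*sin(4*t).
Apply the initial conditions: y(0) = -1/4 + C1 = -3 and y'(0) = -1/4 - 2*C1 + 4*C2 = 4. Solving gives C1 = -11/4, C2 = -5/16.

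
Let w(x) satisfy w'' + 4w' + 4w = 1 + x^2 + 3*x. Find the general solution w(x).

w = -1/8 + x/4 + x**2/4 + C1*exp(-2*x) + C2*x*exp(-2*x)

Characteristic equation r² + 4r + 4 = 0 has discriminant (4)² - 4·(4) = 0, so r = -2 is a repeated root.
Hence w_h = (C1 + C2*x)*exp(-2*x).
For the particular solution try w_p = A0 + A1*x + A2*x^2. Substituting and matching coefficients of each power of x gives A0 = -1/8, A1 = 1/4, A2 = 1/4, so w_p = -1/8 + x/4 + x^2/4.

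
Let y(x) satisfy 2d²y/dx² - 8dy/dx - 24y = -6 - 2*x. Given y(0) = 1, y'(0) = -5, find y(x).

Divide through by 2: y'' - 4y' - 12y = -3 - x.
Characteristic equation r² - 4r - 12 = 0 factors as (r + 2)(r - 6) = 0, so r = -2, 6.
Hence y_h = C1*exp(-2*x) + C2*exp(6*x).
For the particular solution try y_p = A0 + A1*x. Substituting and matching coefficients of each power of x gives A0 = 2/9, A1 = 1/12, so y_p = 2/9 + x/12.
General solution: y = 2/9 + x/12 + C1*exp(-2*x) + C2*exp(6*x).
Apply the initial conditions: y(0) = 2/9 + C1 + C2 = 1 and y'(0) = 1/12 - 2*C1 + 6*C2 = -5. Solving gives C1 = 39/32, C2 = -127/288.

y = 2/9 - 127*exp(6*x)/288 + x/12 + 39*exp(-2*x)/32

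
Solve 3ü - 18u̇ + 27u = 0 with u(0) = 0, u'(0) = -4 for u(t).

u = -4*t*exp(3*t)

Divide through by 3: u'' - 6u' + 9u = 0.
Characteristic equation r² - 6r + 9 = 0 has discriminant (-6)² - 4·(9) = 0, so r = 3 is a repeated root.
Hence u_h = (C1 + C2*t)*exp(3*t).
Apply the initial conditions: u(0) = C1 = 0 and u'(0) = C2 + 3*C1 = -4. Solving gives C1 = 0, C2 = -4.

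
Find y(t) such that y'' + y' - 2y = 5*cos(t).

Characteristic equation r² + r - 2 = 0 factors as (r - 1)(r + 2) = 0, so r = 1, -2.
Hence y_h = C1*exp(t) + C2*exp(-2*t).
Try y_p = A*cos(t) + B*sin(t). Substituting and equating the coefficients of cos(t) and sin(t) gives A = -3/2, B = 1/2, so y_p = sin(t)/2 - 3*cos(t)/2.

y = sin(t)/2 - 3*cos(t)/2 + C1*exp(t) + C2*exp(-2*t)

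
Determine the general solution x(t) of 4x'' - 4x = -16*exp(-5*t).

x = -exp(-5*t)/6 + C1*exp(-t) + C2*exp(t)

Divide through by 4: x'' - x = -4*exp(-5*t).
Characteristic equation r² - 1 = 0 factors as (r + 1)(r - 1) = 0, so r = -1, 1.
Hence x_h = C1*exp(-t) + C2*exp(t).
Try x_p = A*exp(-5*t). Substituting into the equation and dividing by exp(-5*t) gives A = -1/6, so x_p = -exp(-5*t)/6.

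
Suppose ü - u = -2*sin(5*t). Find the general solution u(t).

Characteristic equation r² - 1 = 0 factors as (r + 1)(r - 1) = 0, so r = -1, 1.
Hence u_h = C1*exp(-t) + C2*exp(t).
Try u_p = A*cos(5*t) + B*sin(5*t). Substituting and equating the coefficients of cos(5t) and sin(5t) gives A = 0, B = 1/13, so u_p = sin(5*t)/13.

u = sin(5*t)/13 + C1*exp(-t) + C2*exp(t)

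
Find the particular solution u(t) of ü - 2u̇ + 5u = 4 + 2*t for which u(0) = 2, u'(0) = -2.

u = 24/25 + 2*t/5 - 43*exp(t)*sin(2*t)/25 + 26*cos(2*t)*exp(t)/25

Characteristic equation r² - 2r + 5 = 0 has discriminant (-2)² - 4·(5) = -16 < 0, so r = 1 ± 2i.
Hence u_h = C1*cos(2*t)*exp(t) + C2*exp(t)*sin(2*t).
For the particular solution try u_p = A0 + A1*t. Substituting and matching coefficients of each power of t gives A0 = 24/25, A1 = 2/5, so u_p = 24/25 + 2*t/5.
General solution: u = 24/25 + 2*t/5 + C1*cos(2*t)*exp(t) + C2*exp(t)*sin(2*t).
Apply the initial conditions: u(0) = 24/25 + C1 = 2 and u'(0) = 2/5 + C1 + 2*C2 = -2. Solving gives C1 = 26/25, C2 = -43/25.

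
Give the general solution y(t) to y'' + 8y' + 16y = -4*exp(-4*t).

y = C1*exp(-4*t) - 2*t**2*exp(-4*t) + C2*t*exp(-4*t)

Characteristic equation r² + 8r + 16 = 0 has discriminant (8)² - 4·(16) = 0, so r = -4 is a repeated root.
Hence y_h = (C1 + C2*t)*exp(-4*t).
Since exp(-4*t) solves the homogeneous equation (r = -4 is a root of multiplicity 2), multiply the trial by t^2. Try y_p = A*t^2*exp(-4*t). Substituting into the equation and dividing by exp(-4*t) gives A = -2, so y_p = -2*t^2*exp(-4*t).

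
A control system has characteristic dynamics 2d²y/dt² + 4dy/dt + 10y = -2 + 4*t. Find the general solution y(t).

y = -9/25 + 2*t/5 + C1*cos(2*t)*exp(-t) + C2*exp(-t)*sin(2*t)

Divide through by 2: y'' + 2y' + 5y = -1 + 2*t.
Characteristic equation r² + 2r + 5 = 0 has discriminant (2)² - 4·(5) = -16 < 0, so r = -1 ± 2i.
Hence y_h = C1*cos(2*t)*exp(-t) + C2*exp(-t)*sin(2*t).
For the particular solution try y_p = A0 + A1*t. Substituting and matching coefficients of each power of t gives A0 = -9/25, A1 = 2/5, so y_p = -9/25 + 2*t/5.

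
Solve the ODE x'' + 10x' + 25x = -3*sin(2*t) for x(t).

Characteristic equation r² + 10r + 25 = 0 has discriminant (10)² - 4·(25) = 0, so r = -5 is a repeated root.
Hence x_h = (C1 + C2*t)*exp(-5*t).
Try x_p = A*cos(2*t) + B*sin(2*t). Substituting and equating the coefficients of cos(2t) and sin(2t) gives A = 60/841, B = -63/841, so x_p = -63*sin(2*t)/841 + 60*cos(2*t)/841.

x = -63*sin(2*t)/841 + 60*cos(2*t)/841 + C1*exp(-5*t) + C2*t*exp(-5*t)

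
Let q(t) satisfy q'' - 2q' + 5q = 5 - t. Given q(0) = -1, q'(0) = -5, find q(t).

Characteristic equation r² - 2r + 5 = 0 has discriminant (-2)² - 4·(5) = -16 < 0, so r = 1 ± 2i.
Hence q_h = C1*cos(2*t)*exp(t) + C2*exp(t)*sin(2*t).
For the particular solution try q_p = A0 + A1*t. Substituting and matching coefficients of each power of t gives A0 = 23/25, A1 = -1/5, so q_p = 23/25 - t/5.
General solution: q = 23/25 - t/5 + C1*cos(2*t)*exp(t) + C2*exp(t)*sin(2*t).
Apply the initial conditions: q(0) = 23/25 + C1 = -1 and q'(0) = -1/5 + C1 + 2*C2 = -5. Solving gives C1 = -48/25, C2 = -36/25.

q = 23/25 - t/5 - 48*cos(2*t)*exp(t)/25 - 36*exp(t)*sin(2*t)/25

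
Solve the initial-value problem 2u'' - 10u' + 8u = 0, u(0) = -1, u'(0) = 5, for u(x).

u = -3*exp(x) + 2*exp(4*x)

Divide through by 2: u'' - 5u' + 4u = 0.
Characteristic equation r² - 5r + 4 = 0 factors as (r - 1)(r - 4) = 0, so r = 1, 4.
Hence u_h = C1*exp(x) + C2*exp(4*x).
Apply the initial conditions: u(0) = C1 + C2 = -1 and u'(0) = C1 + 4*C2 = 5. Solving gives C1 = -3, C2 = 2.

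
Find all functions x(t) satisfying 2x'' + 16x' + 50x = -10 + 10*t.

Divide through by 2: x'' + 8x' + 25x = -5 + 5*t.
Characteristic equation r² + 8r + 25 = 0 has discriminant (8)² - 4·(25) = -36 < 0, so r = -4 ± 3i.
Hence x_h = C1*cos(3*t)*exp(-4*t) + C2*exp(-4*t)*sin(3*t).
For the particular solution try x_p = A0 + A1*t. Substituting and matching coefficients of each power of t gives A0 = -33/125, A1 = 1/5, so x_p = -33/125 + t/5.

x = -33/125 + t/5 + C1*cos(3*t)*exp(-4*t) + C2*exp(-4*t)*sin(3*t)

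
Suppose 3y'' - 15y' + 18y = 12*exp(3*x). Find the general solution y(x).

y = C1*exp(3*x) + C2*exp(2*x) + 4*x*exp(3*x)

Divide through by 3: y'' - 5y' + 6y = 4*exp(3*x).
Characteristic equation r² - 5r + 6 = 0 factors as (r - 3)(r - 2) = 0, so r = 3, 2.
Hence y_h = C1*exp(3*x) + C2*exp(2*x).
Since exp(3*x) solves the homogeneous equation (r = 3 is a root of multiplicity 1), multiply the trial by x. Try y_p = A*x*exp(3*x). Substituting into the equation and dividing by exp(3*x) gives A = 4, so y_p = 4*x*exp(3*x).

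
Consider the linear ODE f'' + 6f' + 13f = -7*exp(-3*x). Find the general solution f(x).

f = -7*exp(-3*x)/4 + C1*cos(2*x)*exp(-3*x) + C2*exp(-3*x)*sin(2*x)

Characteristic equation r² + 6r + 13 = 0 has discriminant (6)² - 4·(13) = -16 < 0, so r = -3 ± 2i.
Hence f_h = C1*cos(2*x)*exp(-3*x) + C2*exp(-3*x)*sin(2*x).
Try f_p = A*exp(-3*x). Substituting into the equation and dividing by exp(-3*x) gives A = -7/4, so f_p = -7*exp(-3*x)/4.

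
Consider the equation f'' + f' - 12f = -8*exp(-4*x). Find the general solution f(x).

f = C1*exp(3*x) + C2*exp(-4*x) + 8*x*exp(-4*x)/7

Characteristic equation r² + r - 12 = 0 factors as (r - 3)(r + 4) = 0, so r = 3, -4.
Hence f_h = C1*exp(3*x) + C2*exp(-4*x).
Since exp(-4*x) solves the homogeneous equation (r = -4 is a root of multiplicity 1), multiply the trial by x. Try f_p = A*x*exp(-4*x). Substituting into the equation and dividing by exp(-4*x) gives A = 8/7, so f_p = 8*x*exp(-4*x)/7.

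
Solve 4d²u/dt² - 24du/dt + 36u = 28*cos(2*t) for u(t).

u = -84*sin(2*t)/169 + 35*cos(2*t)/169 + C1*exp(3*t) + C2*t*exp(3*t)

Divide through by 4: u'' - 6u' + 9u = 7*cos(2*t).
Characteristic equation r² - 6r + 9 = 0 has discriminant (-6)² - 4·(9) = 0, so r = 3 is a repeated root.
Hence u_h = (C1 + C2*t)*exp(3*t).
Try u_p = A*cos(2*t) + B*sin(2*t). Substituting and equating the coefficients of cos(2t) and sin(2t) gives A = 35/169, B = -84/169, so u_p = -84*sin(2*t)/169 + 35*cos(2*t)/169.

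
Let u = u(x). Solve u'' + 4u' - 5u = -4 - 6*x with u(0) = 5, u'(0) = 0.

u = 44/25 + 5*exp(x)/2 + 6*x/5 + 37*exp(-5*x)/50

Characteristic equation r² + 4r - 5 = 0 factors as (r + 5)(r - 1) = 0, so r = -5, 1.
Hence u_h = C1*exp(-5*x) + C2*exp(x).
For the particular solution try u_p = A0 + A1*x. Substituting and matching coefficients of each power of x gives A0 = 44/25, A1 = 6/5, so u_p = 44/25 + 6*x/5.
General solution: u = 44/25 + 6*x/5 + C1*exp(-5*x) + C2*exp(x).
Apply the initial conditions: u(0) = 44/25 + C1 + C2 = 5 and u'(0) = 6/5 + C2 - 5*C1 = 0. Solving gives C1 = 37/50, C2 = 5/2.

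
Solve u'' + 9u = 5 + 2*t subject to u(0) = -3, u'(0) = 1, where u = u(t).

Characteristic equation r² + 9 = 0 has discriminant (0)² - 4·(9) = -36 < 0, so r = ± 3i.
Hence u_h = C1*cos(3*t) + C2*sin(3*t).
For the particular solution try u_p = A0 + A1*t. Substituting and matching coefficients of each power of t gives A0 = 5/9, A1 = 2/9, so u_p = 5/9 + 2*t/9.
General solution: u = 5/9 + 2*t/9 + C1*cos(3*t) + C2*sin(3*t).
Apply the initial conditions: u(0) = 5/9 + C1 = -3 and u'(0) = 2/9 + 3*C2 = 1. Solving gives C1 = -32/9, C2 = 7/27.

u = 5/9 - 32*cos(3*t)/9 + 2*t/9 + 7*sin(3*t)/27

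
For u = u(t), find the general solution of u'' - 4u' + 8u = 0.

u = C1*cos(2*t)*exp(2*t) + C2*exp(2*t)*sin(2*t)

Characteristic equation r² - 4r + 8 = 0 has discriminant (-4)² - 4·(8) = -16 < 0, so r = 2 ± 2i.
Hence u_h = C1*cos(2*t)*exp(2*t) + C2*exp(2*t)*sin(2*t).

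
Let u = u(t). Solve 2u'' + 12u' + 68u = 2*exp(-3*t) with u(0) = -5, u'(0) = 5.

Divide through by 2: u'' + 6u' + 34u = exp(-3*t).
Characteristic equation r² + 6r + 34 = 0 has discriminant (6)² - 4·(34) = -100 < 0, so r = -3 ± 5i.
Hence u_h = C1*cos(5*t)*exp(-3*t) + C2*exp(-3*t)*sin(5*t).
Try u_p = A*exp(-3*t). Substituting into the equation and dividing by exp(-3*t) gives A = 1/25, so u_p = exp(-3*t)/25.
General solution: u = exp(-3*t)/25 + C1*cos(5*t)*exp(-3*t) + C2*exp(-3*t)*sin(5*t).
Apply the initial conditions: u(0) = 1/25 + C1 = -5 and u'(0) = -3/25 - 3*C1 + 5*C2 = 5. Solving gives C1 = -126/25, C2 = -2.

u = exp(-3*t)/25 - 2*exp(-3*t)*sin(5*t) - 126*cos(5*t)*exp(-3*t)/25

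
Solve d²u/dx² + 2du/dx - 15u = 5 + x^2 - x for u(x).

u = -1133/3375 - x**2/15 + 11*x/225 + C1*exp(3*x) + C2*exp(-5*x)

Characteristic equation r² + 2r - 15 = 0 factors as (r - 3)(r + 5) = 0, so r = 3, -5.
Hence u_h = C1*exp(3*x) + C2*exp(-5*x).
For the particular solution try u_p = A0 + A1*x + A2*x^2. Substituting and matching coefficients of each power of x gives A0 = -1133/3375, A1 = 11/225, A2 = -1/15, so u_p = -1133/3375 - x^2/15 + 11*x/225.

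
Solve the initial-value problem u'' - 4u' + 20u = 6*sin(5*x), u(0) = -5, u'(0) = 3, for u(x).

u = -6*sin(5*x)/85 + 24*cos(5*x)/85 - 449*cos(4*x)*exp(2*x)/85 + 1183*exp(2*x)*sin(4*x)/340

Characteristic equation r² - 4r + 20 = 0 has discriminant (-4)² - 4·(20) = -64 < 0, so r = 2 ± 4i.
Hence u_h = C1*cos(4*x)*exp(2*x) + C2*exp(2*x)*sin(4*x).
Try u_p = A*cos(5*x) + B*sin(5*x). Substituting and equating the coefficients of cos(5x) and sin(5x) gives A = 24/85, B = -6/85, so u_p = -6*sin(5*x)/85 + 24*cos(5*x)/85.
General solution: u = -6*sin(5*x)/85 + 24*cos(5*x)/85 + C1*cos(4*x)*exp(2*x) + C2*exp(2*x)*sin(4*x).
Apply the initial conditions: u(0) = 24/85 + C1 = -5 and u'(0) = -6/17 + 2*C1 + 4*C2 = 3. Solving gives C1 = -449/85, C2 = 1183/340.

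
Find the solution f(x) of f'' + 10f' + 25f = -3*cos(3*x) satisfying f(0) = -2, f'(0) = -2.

f = -566*exp(-5*x)/289 - 45*sin(3*x)/578 - 12*cos(3*x)/289 - 393*x*exp(-5*x)/34

Characteristic equation r² + 10r + 25 = 0 has discriminant (10)² - 4·(25) = 0, so r = -5 is a repeated root.
Hence f_h = (C1 + C2*x)*exp(-5*x).
Try f_p = A*cos(3*x) + B*sin(3*x). Substituting and equating the coefficients of cos(3x) and sin(3x) gives A = -12/289, B = -45/578, so f_p = -45*sin(3*x)/578 - 12*cos(3*x)/289.
General solution: f = -45*sin(3*x)/578 - 12*cos(3*x)/289 + C1*exp(-5*x) + C2*x*exp(-5*x).
Apply the initial conditions: f(0) = -12/289 + C1 = -2 and f'(0) = -135/578 + C2 - 5*C1 = -2. Solving gives C1 = -566/289, C2 = -393/34.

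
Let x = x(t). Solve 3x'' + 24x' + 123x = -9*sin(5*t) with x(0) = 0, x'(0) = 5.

x = -3*sin(5*t)/116 + 15*cos(5*t)/232 - 15*cos(5*t)*exp(-4*t)/232 + 113*exp(-4*t)*sin(5*t)/116

Divide through by 3: x'' + 8x' + 41x = -3*sin(5*t).
Characteristic equation r² + 8r + 41 = 0 has discriminant (8)² - 4·(41) = -100 < 0, so r = -4 ± 5i.
Hence x_h = C1*cos(5*t)*exp(-4*t) + C2*exp(-4*t)*sin(5*t).
Try x_p = A*cos(5*t) + B*sin(5*t). Substituting and equating the coefficients of cos(5t) and sin(5t) gives A = 15/232, B = -3/116, so x_p = -3*sin(5*t)/116 + 15*cos(5*t)/232.
General solution: x = -3*sin(5*t)/116 + 15*cos(5*t)/232 + C1*cos(5*t)*exp(-4*t) + C2*exp(-4*t)*sin(5*t).
Apply the initial conditions: x(0) = 15/232 + C1 = 0 and x'(0) = -15/116 - 4*C1 + 5*C2 = 5. Solving gives C1 = -15/232, C2 = 113/116.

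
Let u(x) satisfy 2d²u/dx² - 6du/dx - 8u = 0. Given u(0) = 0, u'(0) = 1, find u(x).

Divide through by 2: u'' - 3u' - 4u = 0.
Characteristic equation r² - 3r - 4 = 0 factors as (r + 1)(r - 4) = 0, so r = -1, 4.
Hence u_h = C1*exp(-x) + C2*exp(4*x).
Apply the initial conditions: u(0) = C1 + C2 = 0 and u'(0) = -C1 + 4*C2 = 1. Solving gives C1 = -1/5, C2 = 1/5.

u = -exp(-x)/5 + exp(4*x)/5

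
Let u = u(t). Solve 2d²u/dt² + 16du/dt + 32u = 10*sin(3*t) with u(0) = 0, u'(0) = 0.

u = -24*cos(3*t)/125 + 7*sin(3*t)/125 + 24*exp(-4*t)/125 + 3*t*exp(-4*t)/5

Divide through by 2: u'' + 8u' + 16u = 5*sin(3*t).
Characteristic equation r² + 8r + 16 = 0 has discriminant (8)² - 4·(16) = 0, so r = -4 is a repeated root.
Hence u_h = (C1 + C2*t)*exp(-4*t).
Try u_p = A*cos(3*t) + B*sin(3*t). Substituting and equating the coefficients of cos(3t) and sin(3t) gives A = -24/125, B = 7/125, so u_p = -24*cos(3*t)/125 + 7*sin(3*t)/125.
General solution: u = -24*cos(3*t)/125 + 7*sin(3*t)/125 + C1*exp(-4*t) + C2*t*exp(-4*t).
Apply the initial conditions: u(0) = -24/125 + C1 = 0 and u'(0) = 21/125 + C2 - 4*C1 = 0. Solving gives C1 = 24/125, C2 = 3/5.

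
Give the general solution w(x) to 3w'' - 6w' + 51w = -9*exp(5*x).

w = -3*exp(5*x)/32 + C1*cos(4*x)*exp(x) + C2*exp(x)*sin(4*x)

Divide through by 3: w'' - 2w' + 17w = -3*exp(5*x).
Characteristic equation r² - 2r + 17 = 0 has discriminant (-2)² - 4·(17) = -64 < 0, so r = 1 ± 4i.
Hence w_h = C1*cos(4*x)*exp(x) + C2*exp(x)*sin(4*x).
Try w_p = A*exp(5*x). Substituting into the equation and dividing by exp(5*x) gives A = -3/32, so w_p = -3*exp(5*x)/32.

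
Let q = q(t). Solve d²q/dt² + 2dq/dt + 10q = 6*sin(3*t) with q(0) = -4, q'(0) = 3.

Characteristic equation r² + 2r + 10 = 0 has discriminant (2)² - 4·(10) = -36 < 0, so r = -1 ± 3i.
Hence q_h = C1*cos(3*t)*exp(-t) + C2*exp(-t)*sin(3*t).
Try q_p = A*cos(3*t) + B*sin(3*t). Substituting and equating the coefficients of cos(3t) and sin(3t) gives A = -36/37, B = 6/37, so q_p = -36*cos(3*t)/37 + 6*sin(3*t)/37.
General solution: q = -36*cos(3*t)/37 + 6*sin(3*t)/37 + C1*cos(3*t)*exp(-t) + C2*exp(-t)*sin(3*t).
Apply the initial conditions: q(0) = -36/37 + C1 = -4 and q'(0) = 18/37 - C1 + 3*C2 = 3. Solving gives C1 = -112/37, C2 = -19/111.

q = -36*cos(3*t)/37 + 6*sin(3*t)/37 - 112*cos(3*t)*exp(-t)/37 - 19*exp(-t)*sin(3*t)/111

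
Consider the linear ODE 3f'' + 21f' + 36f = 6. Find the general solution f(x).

Divide through by 3: f'' + 7f' + 12f = 2.
Characteristic equation r² + 7r + 12 = 0 factors as (r + 3)(r + 4) = 0, so r = -3, -4.
Hence f_h = C1*exp(-3*x) + C2*exp(-4*x).
For the particular solution try f_p = A0. Substituting and matching coefficients of each power of x gives A0 = 1/6, so f_p = 1/6.

f = 1/6 + C1*exp(-3*x) + C2*exp(-4*x)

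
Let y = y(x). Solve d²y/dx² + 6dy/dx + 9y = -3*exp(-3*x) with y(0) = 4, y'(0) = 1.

Characteristic equation r² + 6r + 9 = 0 has discriminant (6)² - 4·(9) = 0, so r = -3 is a repeated root.
Hence y_h = (C1 + C2*x)*exp(-3*x).
Since exp(-3*x) solves the homogeneous equation (r = -3 is a root of multiplicity 2), multiply the trial by x^2. Try y_p = A*x^2*exp(-3*x). Substituting into the equation and dividing by exp(-3*x) gives A = -3/2, so y_p = -3*x^2*exp(-3*x)/2.
General solution: y = C1*exp(-3*x) - 3*x^2*exp(-3*x)/2 + C2*x*exp(-3*x).
Apply the initial conditions: y(0) = C1 = 4 and y'(0) = C2 - 3*C1 = 1. Solving gives C1 = 4, C2 = 13.

y = 4*exp(-3*x) + 13*x*exp(-3*x) - 3*x**2*exp(-3*x)/2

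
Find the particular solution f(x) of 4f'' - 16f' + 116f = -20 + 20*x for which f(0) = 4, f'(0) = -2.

f = -125/841 + 5*x/29 - 1761*exp(2*x)*sin(5*x)/841 + 3489*cos(5*x)*exp(2*x)/841

Divide through by 4: f'' - 4f' + 29f = -5 + 5*x.
Characteristic equation r² - 4r + 29 = 0 has discriminant (-4)² - 4·(29) = -100 < 0, so r = 2 ± 5i.
Hence f_h = C1*cos(5*x)*exp(2*x) + C2*exp(2*x)*sin(5*x).
For the particular solution try f_p = A0 + A1*x. Substituting and matching coefficients of each power of x gives A0 = -125/841, A1 = 5/29, so f_p = -125/841 + 5*x/29.
General solution: f = -125/841 + 5*x/29 + C1*cos(5*x)*exp(2*x) + C2*exp(2*x)*sin(5*x).
Apply the initial conditions: f(0) = -125/841 + C1 = 4 and f'(0) = 5/29 + 2*C1 + 5*C2 = -2. Solving gives C1 = 3489/841, C2 = -1761/841.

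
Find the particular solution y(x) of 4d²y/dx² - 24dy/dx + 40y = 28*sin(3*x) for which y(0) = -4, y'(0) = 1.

y = 7*sin(3*x)/325 + 126*cos(3*x)/325 - 1426*cos(x)*exp(3*x)/325 + 4582*exp(3*x)*sin(x)/325

Divide through by 4: y'' - 6y' + 10y = 7*sin(3*x).
Characteristic equation r² - 6r + 10 = 0 has discriminant (-6)² - 4·(10) = -4 < 0, so r = 3 ± i.
Hence y_h = C1*cos(x)*exp(3*x) + C2*exp(3*x)*sin(x).
Try y_p = A*cos(3*x) + B*sin(3*x). Substituting and equating the coefficients of cos(3x) and sin(3x) gives A = 126/325, B = 7/325, so y_p = 7*sin(3*x)/325 + 126*cos(3*x)/325.
General solution: y = 7*sin(3*x)/325 + 126*cos(3*x)/325 + C1*cos(x)*exp(3*x) + C2*exp(3*x)*sin(x).
Apply the initial conditions: y(0) = 126/325 + C1 = -4 and y'(0) = 21/325 + C2 + 3*C1 = 1. Solving gives C1 = -1426/325, C2 = 4582/325.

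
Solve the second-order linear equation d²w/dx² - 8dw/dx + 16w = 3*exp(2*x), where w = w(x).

w = 3*exp(2*x)/4 + C1*exp(4*x) + C2*x*exp(4*x)

Characteristic equation r² - 8r + 16 = 0 has discriminant (-8)² - 4·(16) = 0, so r = 4 is a repeated root.
Hence w_h = (C1 + C2*x)*exp(4*x).
Try w_p = A*exp(2*x). Substituting into the equation and dividing by exp(2*x) gives A = 3/4, so w_p = 3*exp(2*x)/4.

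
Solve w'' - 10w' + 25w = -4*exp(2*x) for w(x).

w = -4*exp(2*x)/9 + C1*exp(5*x) + C2*x*exp(5*x)

Characteristic equation r² - 10r + 25 = 0 has discriminant (-10)² - 4·(25) = 0, so r = 5 is a repeated root.
Hence w_h = (C1 + C2*x)*exp(5*x).
Try w_p = A*exp(2*x). Substituting into the equation and dividing by exp(2*x) gives A = -4/9, so w_p = -4*exp(2*x)/9.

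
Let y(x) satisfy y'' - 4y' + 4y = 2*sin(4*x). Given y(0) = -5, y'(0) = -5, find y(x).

y = -127*exp(2*x)/25 - 3*sin(4*x)/50 + 2*cos(4*x)/25 + 27*x*exp(2*x)/5

Characteristic equation r² - 4r + 4 = 0 has discriminant (-4)² - 4·(4) = 0, so r = 2 is a repeated root.
Hence y_h = (C1 + C2*x)*exp(2*x).
Try y_p = A*cos(4*x) + B*sin(4*x). Substituting and equating the coefficients of cos(4x) and sin(4x) gives A = 2/25, B = -3/50, so y_p = -3*sin(4*x)/50 + 2*cos(4*x)/25.
General solution: y = -3*sin(4*x)/50 + 2*cos(4*x)/25 + C1*exp(2*x) + C2*x*exp(2*x).
Apply the initial conditions: y(0) = 2/25 + C1 = -5 and y'(0) = -6/25 + C2 + 2*C1 = -5. Solving gives C1 = -127/25, C2 = 27/5.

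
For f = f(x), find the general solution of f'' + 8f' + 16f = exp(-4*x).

f = C1*exp(-4*x) + x**2*exp(-4*x)/2 + C2*x*exp(-4*x)

Characteristic equation r² + 8r + 16 = 0 has discriminant (8)² - 4·(16) = 0, so r = -4 is a repeated root.
Hence f_h = (C1 + C2*x)*exp(-4*x).
Since exp(-4*x) solves the homogeneous equation (r = -4 is a root of multiplicity 2), multiply the trial by x^2. Try f_p = A*x^2*exp(-4*x). Substituting into the equation and dividing by exp(-4*x) gives A = 1/2, so f_p = x^2*exp(-4*x)/2.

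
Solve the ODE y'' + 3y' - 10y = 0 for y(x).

y = C1*exp(-5*x) + C2*exp(2*x)

Characteristic equation r² + 3r - 10 = 0 factors as (r + 5)(r - 2) = 0, so r = -5, 2.
Hence y_h = C1*exp(-5*x) + C2*exp(2*x).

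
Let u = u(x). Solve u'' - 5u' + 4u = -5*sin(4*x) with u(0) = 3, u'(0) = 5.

Characteristic equation r² - 5r + 4 = 0 factors as (r - 1)(r - 4) = 0, so r = 1, 4.
Hence u_h = C1*exp(x) + C2*exp(4*x).
Try u_p = A*cos(4*x) + B*sin(4*x). Substituting and equating the coefficients of cos(4x) and sin(4x) gives A = -25/136, B = 15/136, so u_p = -25*cos(4*x)/136 + 15*sin(4*x)/136.
General solution: u = -25*cos(4*x)/136 + 15*sin(4*x)/136 + C1*exp(x) + C2*exp(4*x).
Apply the initial conditions: u(0) = -25/136 + C1 + C2 = 3 and u'(0) = 15/34 + C1 + 4*C2 = 5. Solving gives C1 = 139/51, C2 = 11/24.

u = -25*cos(4*x)/136 + 11*exp(4*x)/24 + 15*sin(4*x)/136 + 139*exp(x)/51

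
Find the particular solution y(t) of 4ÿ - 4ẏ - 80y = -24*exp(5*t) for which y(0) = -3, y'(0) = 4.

Divide through by 4: y'' - y' - 20y = -6*exp(5*t).
Characteristic equation r² - r - 20 = 0 factors as (r + 4)(r - 5) = 0, so r = -4, 5.
Hence y_h = C1*exp(-4*t) + C2*exp(5*t).
Since exp(5*t) solves the homogeneous equation (r = 5 is a root of multiplicity 1), multiply the trial by t. Try y_p = A*t*exp(5*t). Substituting into the equation and dividing by exp(5*t) gives A = -2/3, so y_p = -2*t*exp(5*t)/3.
General solution: y = C1*exp(-4*t) + C2*exp(5*t) - 2*t*exp(5*t)/3.
Apply the initial conditions: y(0) = C1 + C2 = -3 and y'(0) = -2/3 - 4*C1 + 5*C2 = 4. Solving gives C1 = -59/27, C2 = -22/27.

y = -59*exp(-4*t)/27 - 22*exp(5*t)/27 - 2*t*exp(5*t)/3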